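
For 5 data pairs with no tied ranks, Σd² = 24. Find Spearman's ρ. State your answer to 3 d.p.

-0.200

ρ = 1 − 6Σd² / [n(n²−1)] = 1 − 6×24 / (5×24)
  = 1 − 144/120 = 1 − 1.2000 ≈ -0.200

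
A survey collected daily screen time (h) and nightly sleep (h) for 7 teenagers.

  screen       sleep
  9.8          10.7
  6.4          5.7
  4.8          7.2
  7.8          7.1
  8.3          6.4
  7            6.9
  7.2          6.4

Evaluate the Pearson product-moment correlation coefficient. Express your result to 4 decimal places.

n = 7, Σx = 51.3, Σy = 50.4, Σx² = 390.61, Σy² = 378.76, Σxy = 378.78
nΣxy − ΣxΣy = 2651.46 − 2585.52 = 65.94
nΣx² − (Σx)² = 2734.27 − 2631.69 = 102.58; nΣy² − (Σy)² = 2651.32 − 2540.16 = 111.16
r = 65.94 / √(102.58 × 111.16) = 65.94 / 106.7839 ≈ 0.6175

0.6175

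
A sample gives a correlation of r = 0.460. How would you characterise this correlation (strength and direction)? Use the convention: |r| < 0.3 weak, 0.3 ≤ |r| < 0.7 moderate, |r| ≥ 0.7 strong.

moderate positive

r = 0.460 > 0 so the relationship is positive.
|r| = 0.460, which falls in the moderate range.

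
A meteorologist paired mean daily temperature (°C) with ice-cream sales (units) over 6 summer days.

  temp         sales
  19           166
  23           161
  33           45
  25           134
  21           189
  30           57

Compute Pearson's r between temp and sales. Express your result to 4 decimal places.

n = 6, Σx = 151, Σy = 752, Σx² = 3945, Σy² = 112428, Σxy = 17371
nΣxy − ΣxΣy = 104226 − 113552 = -9326
nΣx² − (Σx)² = 23670 − 22801 = 869; nΣy² − (Σy)² = 674568 − 565504 = 109064
r = -9326 / √(869 × 109064) = -9326 / 9735.3282 ≈ -0.9580

-0.9580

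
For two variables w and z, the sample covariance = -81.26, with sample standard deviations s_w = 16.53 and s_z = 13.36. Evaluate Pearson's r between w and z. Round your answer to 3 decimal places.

r = Cov(w,z) / (s_w · s_z) = -81.26 / (16.53 × 13.36)
  = -81.26 / 220.8408 ≈ -0.368

-0.368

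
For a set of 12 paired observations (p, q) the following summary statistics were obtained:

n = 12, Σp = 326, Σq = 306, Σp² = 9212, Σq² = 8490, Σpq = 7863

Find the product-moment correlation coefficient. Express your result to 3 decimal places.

r = (nΣpq − ΣpΣq) / √[(nΣp² − (Σp)²)(nΣq² − (Σq)²)]
Numerator: 12×7863 − 326×306 = -5400
Denominator: √[(110544 − 106276)(101880 − 93636)] = √[4268 × 8244] = 5931.7276
r = -5400 / 5931.7276 ≈ -0.910

-0.910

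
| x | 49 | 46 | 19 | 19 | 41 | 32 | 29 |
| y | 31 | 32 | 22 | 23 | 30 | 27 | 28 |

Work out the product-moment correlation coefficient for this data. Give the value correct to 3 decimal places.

0.962

n = 7, Σx = 235, Σy = 193, Σx² = 8785, Σy² = 5411, Σxy = 6752
nΣxy − ΣxΣy = 47264 − 45355 = 1909
nΣx² − (Σx)² = 61495 − 55225 = 6270; nΣy² − (Σy)² = 37877 − 37249 = 628
r = 1909 / √(6270 × 628) = 1909 / 1984.3286 ≈ 0.962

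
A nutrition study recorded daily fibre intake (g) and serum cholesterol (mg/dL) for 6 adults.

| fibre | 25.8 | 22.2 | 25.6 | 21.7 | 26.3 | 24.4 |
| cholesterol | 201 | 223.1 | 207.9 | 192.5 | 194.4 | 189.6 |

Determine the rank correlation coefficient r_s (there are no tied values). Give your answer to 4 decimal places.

Rank fibre: 5, 2, 4, 1, 6, 3
Rank cholesterol: 4, 6, 5, 2, 3, 1
d = rank(fibre) − rank(cholesterol): 1, -4, -1, -1, 3, 2; Σd² = 32
ρ = 1 − 6Σd² / [n(n²−1)] = 1 − 6×32 / (6×35) = 1 − 192/210 ≈ 0.0857

0.0857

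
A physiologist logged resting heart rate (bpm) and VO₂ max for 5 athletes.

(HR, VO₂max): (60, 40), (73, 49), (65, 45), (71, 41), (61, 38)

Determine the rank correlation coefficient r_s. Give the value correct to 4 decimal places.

Rank HR: 1, 5, 3, 4, 2
Rank VO₂max: 2, 5, 4, 3, 1
d = rank(HR) − rank(VO₂max): -1, 0, -1, 1, 1; Σd² = 4
ρ = 1 − 6Σd² / [n(n²−1)] = 1 − 6×4 / (5×24) = 1 − 24/120 ≈ 0.8000

0.8000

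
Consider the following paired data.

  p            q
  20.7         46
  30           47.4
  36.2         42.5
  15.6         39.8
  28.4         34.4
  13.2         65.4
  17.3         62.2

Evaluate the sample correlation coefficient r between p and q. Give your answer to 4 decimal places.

-0.5699

n = 7, Σp = 161.4, Σq = 337.7, Σp² = 4162.38, Σq² = 17082.41, Σpq = 7449.88
nΣpq − ΣpΣq = 52149.16 − 54504.78 = -2355.62
nΣp² − (Σp)² = 29136.66 − 26049.96 = 3086.7; nΣq² − (Σq)² = 119576.87 − 114041.29 = 5535.58
r = -2355.62 / √(3086.7 × 5535.58) = -2355.62 / 4133.6031 ≈ -0.5699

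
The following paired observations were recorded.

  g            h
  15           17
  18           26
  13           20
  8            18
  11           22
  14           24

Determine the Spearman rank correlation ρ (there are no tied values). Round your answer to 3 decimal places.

0.371

Rank g: 5, 6, 3, 1, 2, 4
Rank h: 1, 6, 3, 2, 4, 5
d = rank(g) − rank(h): 4, 0, 0, -1, -2, -1; Σd² = 22
ρ = 1 − 6Σd² / [n(n²−1)] = 1 − 6×22 / (6×35) = 1 − 132/210 ≈ 0.371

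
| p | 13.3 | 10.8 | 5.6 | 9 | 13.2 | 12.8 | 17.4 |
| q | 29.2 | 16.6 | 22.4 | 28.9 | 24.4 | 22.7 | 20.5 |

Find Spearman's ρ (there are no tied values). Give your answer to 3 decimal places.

0.107

Rank p: 6, 3, 1, 2, 5, 4, 7
Rank q: 7, 1, 3, 6, 5, 4, 2
d = rank(p) − rank(q): -1, 2, -2, -4, 0, 0, 5; Σd² = 50
ρ = 1 − 6Σd² / [n(n²−1)] = 1 − 6×50 / (7×48) = 1 − 300/336 ≈ 0.107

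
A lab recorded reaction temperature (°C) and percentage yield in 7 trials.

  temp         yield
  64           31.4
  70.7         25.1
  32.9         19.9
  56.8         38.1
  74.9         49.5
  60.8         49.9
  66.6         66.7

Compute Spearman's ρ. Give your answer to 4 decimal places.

Rank temp: 4, 6, 1, 2, 7, 3, 5
Rank yield: 3, 2, 1, 4, 5, 6, 7
d = rank(temp) − rank(yield): 1, 4, 0, -2, 2, -3, -2; Σd² = 38
ρ = 1 − 6Σd² / [n(n²−1)] = 1 − 6×38 / (7×48) = 1 − 228/336 ≈ 0.3214

0.3214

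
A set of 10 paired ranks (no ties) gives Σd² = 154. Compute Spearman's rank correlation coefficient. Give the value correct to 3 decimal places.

ρ = 1 − 6Σd² / [n(n²−1)] = 1 − 6×154 / (10×99)
  = 1 − 924/990 = 1 − 0.9333 ≈ 0.067

0.067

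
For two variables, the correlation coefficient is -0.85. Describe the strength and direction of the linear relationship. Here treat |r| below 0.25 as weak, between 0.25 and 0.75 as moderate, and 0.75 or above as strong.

r = -0.85 < 0 so the relationship is negative.
|r| = 0.85, which falls in the strong range.

strong negative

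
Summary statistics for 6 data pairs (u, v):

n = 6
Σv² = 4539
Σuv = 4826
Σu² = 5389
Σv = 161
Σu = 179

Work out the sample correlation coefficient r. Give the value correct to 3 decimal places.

r = (nΣuv − ΣuΣv) / √[(nΣu² − (Σu)²)(nΣv² − (Σv)²)]
Numerator: 6×4826 − 179×161 = 137
Denominator: √[(32334 − 32041)(27234 − 25921)] = √[293 × 1313] = 620.2491
r = 137 / 620.2491 ≈ 0.221

0.221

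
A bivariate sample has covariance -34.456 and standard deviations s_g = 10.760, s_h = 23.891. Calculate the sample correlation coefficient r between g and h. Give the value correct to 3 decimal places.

r = Cov(g,h) / (s_g · s_h) = -34.456 / (10.760 × 23.891)
  = -34.456 / 257.0672 ≈ -0.134

-0.134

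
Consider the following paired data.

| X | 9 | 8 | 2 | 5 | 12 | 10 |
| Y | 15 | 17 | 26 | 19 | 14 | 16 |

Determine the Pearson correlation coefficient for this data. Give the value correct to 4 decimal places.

-0.9444

n = 6, ΣX = 46, ΣY = 107, ΣX² = 418, ΣY² = 2003, ΣXY = 746
nΣXY − ΣXΣY = 4476 − 4922 = -446
nΣX² − (ΣX)² = 2508 − 2116 = 392; nΣY² − (ΣY)² = 12018 − 11449 = 569
r = -446 / √(392 × 569) = -446 / 472.2796 ≈ -0.9444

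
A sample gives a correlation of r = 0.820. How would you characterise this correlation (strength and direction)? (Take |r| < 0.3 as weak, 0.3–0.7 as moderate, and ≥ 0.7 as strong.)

r = 0.820 > 0 so the relationship is positive.
|r| = 0.820, which falls in the strong range.

strong positive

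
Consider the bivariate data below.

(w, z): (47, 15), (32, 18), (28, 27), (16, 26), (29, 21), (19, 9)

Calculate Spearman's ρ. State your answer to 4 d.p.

Rank w: 6, 5, 3, 1, 4, 2
Rank z: 2, 3, 6, 5, 4, 1
d = rank(w) − rank(z): 4, 2, -3, -4, 0, 1; Σd² = 46
ρ = 1 − 6Σd² / [n(n²−1)] = 1 − 6×46 / (6×35) = 1 − 276/210 ≈ -0.3143

-0.3143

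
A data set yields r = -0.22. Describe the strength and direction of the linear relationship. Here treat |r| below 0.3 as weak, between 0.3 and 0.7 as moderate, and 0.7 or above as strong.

weak negative

r = -0.22 < 0 so the relationship is negative.
|r| = 0.22, which falls in the weak range.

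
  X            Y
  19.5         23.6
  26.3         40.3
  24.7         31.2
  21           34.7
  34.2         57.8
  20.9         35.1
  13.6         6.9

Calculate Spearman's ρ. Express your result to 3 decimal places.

0.857

Rank X: 2, 6, 5, 4, 7, 3, 1
Rank Y: 2, 6, 3, 4, 7, 5, 1
d = rank(X) − rank(Y): 0, 0, 2, 0, 0, -2, 0; Σd² = 8
ρ = 1 − 6Σd² / [n(n²−1)] = 1 − 6×8 / (7×48) = 1 − 48/336 ≈ 0.857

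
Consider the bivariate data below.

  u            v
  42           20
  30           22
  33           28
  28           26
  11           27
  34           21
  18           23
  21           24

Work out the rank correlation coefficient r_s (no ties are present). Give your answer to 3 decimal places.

-0.548

Rank u: 8, 5, 6, 4, 1, 7, 2, 3
Rank v: 1, 3, 8, 6, 7, 2, 4, 5
d = rank(u) − rank(v): 7, 2, -2, -2, -6, 5, -2, -2; Σd² = 130
ρ = 1 − 6Σd² / [n(n²−1)] = 1 − 6×130 / (8×63) = 1 − 780/504 ≈ -0.548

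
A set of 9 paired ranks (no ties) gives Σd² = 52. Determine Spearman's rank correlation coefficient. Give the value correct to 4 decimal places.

ρ = 1 − 6Σd² / [n(n²−1)] = 1 − 6×52 / (9×80)
  = 1 − 312/720 = 1 − 0.43333 ≈ 0.5667

0.5667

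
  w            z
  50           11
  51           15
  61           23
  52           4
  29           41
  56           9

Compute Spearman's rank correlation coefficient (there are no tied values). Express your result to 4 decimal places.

-0.3143

Rank w: 2, 3, 6, 4, 1, 5
Rank z: 3, 4, 5, 1, 6, 2
d = rank(w) − rank(z): -1, -1, 1, 3, -5, 3; Σd² = 46
ρ = 1 − 6Σd² / [n(n²−1)] = 1 − 6×46 / (6×35) = 1 − 276/210 ≈ -0.3143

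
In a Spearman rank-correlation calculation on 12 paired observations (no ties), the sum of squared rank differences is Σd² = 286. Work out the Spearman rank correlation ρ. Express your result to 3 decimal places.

ρ = 1 − 6Σd² / [n(n²−1)] = 1 − 6×286 / (12×143)
  = 1 − 1716/1716 = 1 − 1.0000 ≈ 0.000

0.000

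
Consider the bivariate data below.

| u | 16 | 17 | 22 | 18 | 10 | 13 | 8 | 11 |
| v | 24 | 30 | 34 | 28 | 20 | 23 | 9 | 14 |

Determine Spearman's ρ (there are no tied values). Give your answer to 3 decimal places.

Rank u: 5, 6, 8, 7, 2, 4, 1, 3
Rank v: 5, 7, 8, 6, 3, 4, 1, 2
d = rank(u) − rank(v): 0, -1, 0, 1, -1, 0, 0, 1; Σd² = 4
ρ = 1 − 6Σd² / [n(n²−1)] = 1 − 6×4 / (8×63) = 1 − 24/504 ≈ 0.952

0.952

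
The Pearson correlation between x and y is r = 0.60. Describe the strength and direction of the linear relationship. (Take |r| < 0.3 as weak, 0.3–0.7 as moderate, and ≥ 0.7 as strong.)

r = 0.60 > 0 so the relationship is positive.
|r| = 0.60, which falls in the moderate range.

moderate positive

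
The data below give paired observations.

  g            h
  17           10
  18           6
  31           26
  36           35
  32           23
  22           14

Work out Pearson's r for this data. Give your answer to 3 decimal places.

n = 6, Σg = 156, Σh = 114, Σg² = 4378, Σh² = 2762, Σgh = 3388
nΣgh − ΣgΣh = 20328 − 17784 = 2544
nΣg² − (Σg)² = 26268 − 24336 = 1932; nΣh² − (Σh)² = 16572 − 12996 = 3576
r = 2544 / √(1932 × 3576) = 2544 / 2628.4657 ≈ 0.968

0.968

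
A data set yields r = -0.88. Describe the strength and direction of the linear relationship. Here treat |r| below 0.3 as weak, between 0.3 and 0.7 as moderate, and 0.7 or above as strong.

strong negative

r = -0.88 < 0 so the relationship is negative.
|r| = 0.88, which falls in the strong range.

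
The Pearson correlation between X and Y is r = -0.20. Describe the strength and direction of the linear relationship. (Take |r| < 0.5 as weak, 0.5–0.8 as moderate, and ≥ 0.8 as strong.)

r = -0.20 < 0 so the relationship is negative.
|r| = 0.20, which falls in the weak range.

weak negative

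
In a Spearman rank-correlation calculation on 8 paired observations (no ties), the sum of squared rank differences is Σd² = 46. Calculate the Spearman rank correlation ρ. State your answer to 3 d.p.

ρ = 1 − 6Σd² / [n(n²−1)] = 1 − 6×46 / (8×63)
  = 1 − 276/504 = 1 − 0.5476 ≈ 0.452

0.452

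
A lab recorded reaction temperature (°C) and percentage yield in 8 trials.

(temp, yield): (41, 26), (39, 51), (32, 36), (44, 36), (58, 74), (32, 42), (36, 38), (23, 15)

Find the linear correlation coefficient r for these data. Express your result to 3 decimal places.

0.804

n = 8, Σx = 305, Σy = 318, Σx² = 12375, Σy² = 14778, Σxy = 13140
nΣxy − ΣxΣy = 105120 − 96990 = 8130
nΣx² − (Σx)² = 99000 − 93025 = 5975; nΣy² − (Σy)² = 118224 − 101124 = 17100
r = 8130 / √(5975 × 17100) = 8130 / 10108.0414 ≈ 0.804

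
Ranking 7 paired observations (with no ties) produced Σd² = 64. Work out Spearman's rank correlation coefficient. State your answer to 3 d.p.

ρ = 1 − 6Σd² / [n(n²−1)] = 1 − 6×64 / (7×48)
  = 1 − 384/336 = 1 − 1.1429 ≈ -0.143

-0.143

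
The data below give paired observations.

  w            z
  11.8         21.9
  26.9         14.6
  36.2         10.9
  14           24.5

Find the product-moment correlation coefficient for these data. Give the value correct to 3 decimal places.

-0.965

n = 4, Σw = 88.9, Σz = 71.9, Σw² = 2369.29, Σz² = 1411.83, Σwz = 1388.74
nΣwz − ΣwΣz = 5554.96 − 6391.91 = -836.95
nΣw² − (Σw)² = 9477.16 − 7903.21 = 1573.95; nΣz² − (Σz)² = 5647.32 − 5169.61 = 477.71
r = -836.95 / √(1573.95 × 477.71) = -836.95 / 867.1169 ≈ -0.965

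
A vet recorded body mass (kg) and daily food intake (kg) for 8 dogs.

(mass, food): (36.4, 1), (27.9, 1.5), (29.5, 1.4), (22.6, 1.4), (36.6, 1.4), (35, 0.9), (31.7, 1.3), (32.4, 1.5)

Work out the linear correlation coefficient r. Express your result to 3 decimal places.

n = 8, Σx = 252.1, Σy = 10.4, Σx² = 8103.59, Σy² = 13.88, Σxy = 323.74
nΣxy − ΣxΣy = 2589.92 − 2621.84 = -31.92
nΣx² − (Σx)² = 64828.72 − 63554.41 = 1274.31; nΣy² − (Σy)² = 111.04 − 108.16 = 2.88
r = -31.92 / √(1274.31 × 2.88) = -31.92 / 60.5806 ≈ -0.527

-0.527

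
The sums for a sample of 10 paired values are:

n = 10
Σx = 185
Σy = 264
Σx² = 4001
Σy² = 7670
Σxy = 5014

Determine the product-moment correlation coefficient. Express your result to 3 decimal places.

0.204

r = (nΣxy − ΣxΣy) / √[(nΣx² − (Σx)²)(nΣy² − (Σy)²)]
Numerator: 10×5014 − 185×264 = 1300
Denominator: √[(40010 − 34225)(76700 − 69696)] = √[5785 × 7004] = 6365.3861
r = 1300 / 6365.3861 ≈ 0.204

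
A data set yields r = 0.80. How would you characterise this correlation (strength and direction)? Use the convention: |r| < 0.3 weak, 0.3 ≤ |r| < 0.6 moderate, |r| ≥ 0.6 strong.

r = 0.80 > 0 so the relationship is positive.
|r| = 0.80, which falls in the strong range.

strong positive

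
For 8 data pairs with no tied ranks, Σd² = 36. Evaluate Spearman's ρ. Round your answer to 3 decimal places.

ρ = 1 − 6Σd² / [n(n²−1)] = 1 − 6×36 / (8×63)
  = 1 − 216/504 = 1 − 0.4286 ≈ 0.571

0.571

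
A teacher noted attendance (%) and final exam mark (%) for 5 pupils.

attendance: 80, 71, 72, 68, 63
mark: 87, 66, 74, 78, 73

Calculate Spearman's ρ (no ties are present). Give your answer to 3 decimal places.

0.500

Rank attendance: 5, 3, 4, 2, 1
Rank mark: 5, 1, 3, 4, 2
d = rank(attendance) − rank(mark): 0, 2, 1, -2, -1; Σd² = 10
ρ = 1 − 6Σd² / [n(n²−1)] = 1 − 6×10 / (5×24) = 1 − 60/120 ≈ 0.500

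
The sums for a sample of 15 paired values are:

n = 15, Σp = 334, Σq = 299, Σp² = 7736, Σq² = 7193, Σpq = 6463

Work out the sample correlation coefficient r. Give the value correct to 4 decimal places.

r = (nΣpq − ΣpΣq) / √[(nΣp² − (Σp)²)(nΣq² − (Σq)²)]
Numerator: 15×6463 − 334×299 = -2921
Denominator: √[(116040 − 111556)(107895 − 89401)] = √[4484 × 18494] = 9106.4316
r = -2921 / 9106.4316 ≈ -0.3208

-0.3208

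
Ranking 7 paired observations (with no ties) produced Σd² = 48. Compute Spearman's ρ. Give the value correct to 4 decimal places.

0.1429

ρ = 1 − 6Σd² / [n(n²−1)] = 1 − 6×48 / (7×48)
  = 1 − 288/336 = 1 − 0.85714 ≈ 0.1429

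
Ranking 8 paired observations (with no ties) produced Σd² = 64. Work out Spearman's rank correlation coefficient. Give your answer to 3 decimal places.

0.238

ρ = 1 − 6Σd² / [n(n²−1)] = 1 − 6×64 / (8×63)
  = 1 − 384/504 = 1 − 0.7619 ≈ 0.238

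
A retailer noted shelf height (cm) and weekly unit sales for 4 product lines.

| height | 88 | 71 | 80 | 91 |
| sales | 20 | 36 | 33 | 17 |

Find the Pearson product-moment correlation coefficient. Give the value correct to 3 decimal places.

-0.958

n = 4, Σx = 330, Σy = 106, Σx² = 27466, Σy² = 3074, Σxy = 8503
nΣxy − ΣxΣy = 34012 − 34980 = -968
nΣx² − (Σx)² = 109864 − 108900 = 964; nΣy² − (Σy)² = 12296 − 11236 = 1060
r = -968 / √(964 × 1060) = -968 / 1010.8610 ≈ -0.958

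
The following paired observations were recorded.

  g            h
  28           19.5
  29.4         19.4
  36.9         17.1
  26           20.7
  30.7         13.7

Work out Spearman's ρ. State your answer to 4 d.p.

-0.9000

Rank g: 2, 3, 5, 1, 4
Rank h: 4, 3, 2, 5, 1
d = rank(g) − rank(h): -2, 0, 3, -4, 3; Σd² = 38
ρ = 1 − 6Σd² / [n(n²−1)] = 1 − 6×38 / (5×24) = 1 − 228/120 ≈ -0.9000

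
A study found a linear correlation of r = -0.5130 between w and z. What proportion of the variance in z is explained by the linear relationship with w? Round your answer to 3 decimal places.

r² = (-0.5130)² = 0.263

0.263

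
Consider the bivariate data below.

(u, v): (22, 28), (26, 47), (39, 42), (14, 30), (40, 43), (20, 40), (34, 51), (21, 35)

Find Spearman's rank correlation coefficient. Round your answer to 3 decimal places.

0.643

Rank u: 4, 5, 7, 1, 8, 2, 6, 3
Rank v: 1, 7, 5, 2, 6, 4, 8, 3
d = rank(u) − rank(v): 3, -2, 2, -1, 2, -2, -2, 0; Σd² = 30
ρ = 1 − 6Σd² / [n(n²−1)] = 1 − 6×30 / (8×63) = 1 − 180/504 ≈ 0.643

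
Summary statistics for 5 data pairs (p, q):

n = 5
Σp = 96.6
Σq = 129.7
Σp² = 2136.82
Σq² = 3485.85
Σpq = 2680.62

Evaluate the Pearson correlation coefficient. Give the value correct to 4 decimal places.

r = (nΣpq − ΣpΣq) / √[(nΣp² − (Σp)²)(nΣq² − (Σq)²)]
Numerator: 5×2680.62 − 96.6×129.7 = 874.08
Denominator: √[(10684.1 − 9331.56)(17429.25 − 16822.09)] = √[1352.54 × 607.16] = 906.2054
r = 874.08 / 906.2054 ≈ 0.9645

0.9645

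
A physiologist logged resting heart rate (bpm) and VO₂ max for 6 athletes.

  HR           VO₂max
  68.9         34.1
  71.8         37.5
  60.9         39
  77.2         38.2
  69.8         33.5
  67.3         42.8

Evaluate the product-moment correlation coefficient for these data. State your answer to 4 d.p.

n = 6, Σx = 415.9, Σy = 225.1, Σx² = 28972.43, Σy² = 8503.39, Σxy = 15584.87
nΣxy − ΣxΣy = 93509.22 − 93619.09 = -109.87
nΣx² − (Σx)² = 173834.58 − 172972.81 = 861.77; nΣy² − (Σy)² = 51020.34 − 50670.01 = 350.33
r = -109.87 / √(861.77 × 350.33) = -109.87 / 549.4578 ≈ -0.2000

-0.2000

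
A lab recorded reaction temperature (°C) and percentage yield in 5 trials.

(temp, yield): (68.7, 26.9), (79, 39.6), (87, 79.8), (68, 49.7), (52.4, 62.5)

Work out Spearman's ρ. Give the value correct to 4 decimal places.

Rank temp: 3, 4, 5, 2, 1
Rank yield: 1, 2, 5, 3, 4
d = rank(temp) − rank(yield): 2, 2, 0, -1, -3; Σd² = 18
ρ = 1 − 6Σd² / [n(n²−1)] = 1 − 6×18 / (5×24) = 1 − 108/120 ≈ 0.1000

0.1000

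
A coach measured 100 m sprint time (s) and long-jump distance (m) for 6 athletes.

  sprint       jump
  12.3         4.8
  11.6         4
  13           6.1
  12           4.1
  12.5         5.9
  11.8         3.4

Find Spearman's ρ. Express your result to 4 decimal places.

Rank sprint: 4, 1, 6, 3, 5, 2
Rank jump: 4, 2, 6, 3, 5, 1
d = rank(sprint) − rank(jump): 0, -1, 0, 0, 0, 1; Σd² = 2
ρ = 1 − 6Σd² / [n(n²−1)] = 1 − 6×2 / (6×35) = 1 − 12/210 ≈ 0.9429

0.9429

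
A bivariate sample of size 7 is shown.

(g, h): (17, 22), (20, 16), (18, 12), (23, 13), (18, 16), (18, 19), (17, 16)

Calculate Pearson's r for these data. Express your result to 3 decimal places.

-0.514

n = 7, Σg = 131, Σh = 114, Σg² = 2479, Σh² = 1926, Σgh = 2111
nΣgh − ΣgΣh = 14777 − 14934 = -157
nΣg² − (Σg)² = 17353 − 17161 = 192; nΣh² − (Σh)² = 13482 − 12996 = 486
r = -157 / √(192 × 486) = -157 / 305.4701 ≈ -0.514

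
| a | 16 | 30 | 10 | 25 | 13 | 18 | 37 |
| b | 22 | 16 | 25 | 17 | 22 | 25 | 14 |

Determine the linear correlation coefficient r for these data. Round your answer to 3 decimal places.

n = 7, Σa = 149, Σb = 141, Σa² = 3743, Σb² = 2959, Σab = 2761
nΣab − ΣaΣb = 19327 − 21009 = -1682
nΣa² − (Σa)² = 26201 − 22201 = 4000; nΣb² − (Σb)² = 20713 − 19881 = 832
r = -1682 / √(4000 × 832) = -1682 / 1824.2807 ≈ -0.922

-0.922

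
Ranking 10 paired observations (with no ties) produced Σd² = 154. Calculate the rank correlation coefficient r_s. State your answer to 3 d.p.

0.067

ρ = 1 − 6Σd² / [n(n²−1)] = 1 − 6×154 / (10×99)
  = 1 − 924/990 = 1 − 0.9333 ≈ 0.067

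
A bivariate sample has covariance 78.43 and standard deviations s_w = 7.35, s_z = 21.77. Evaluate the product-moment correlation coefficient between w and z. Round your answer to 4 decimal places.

r = Cov(w,z) / (s_w · s_z) = 78.43 / (7.35 × 21.77)
  = 78.43 / 160.0095 ≈ 0.4902

0.4902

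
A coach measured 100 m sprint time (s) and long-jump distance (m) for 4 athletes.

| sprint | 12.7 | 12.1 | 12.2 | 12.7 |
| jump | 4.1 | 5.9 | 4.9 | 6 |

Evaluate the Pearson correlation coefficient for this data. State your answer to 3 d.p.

n = 4, Σx = 49.7, Σy = 20.9, Σx² = 617.83, Σy² = 111.63, Σxy = 259.44
nΣxy − ΣxΣy = 1037.76 − 1038.73 = -0.97
nΣx² − (Σx)² = 2471.32 − 2470.09 = 1.23; nΣy² − (Σy)² = 446.52 − 436.81 = 9.71
r = -0.97 / √(1.23 × 9.71) = -0.97 / 3.4559 ≈ -0.281

-0.281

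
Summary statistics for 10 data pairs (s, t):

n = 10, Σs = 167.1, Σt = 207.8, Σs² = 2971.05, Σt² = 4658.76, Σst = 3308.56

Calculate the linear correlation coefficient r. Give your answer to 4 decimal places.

r = (nΣst − ΣsΣt) / √[(nΣs² − (Σs)²)(nΣt² − (Σt)²)]
Numerator: 10×3308.56 − 167.1×207.8 = -1637.78
Denominator: √[(29710.5 − 27922.41)(46587.6 − 43180.84)] = √[1788.09 × 3406.76] = 2468.1154
r = -1637.78 / 2468.1154 ≈ -0.6636

-0.6636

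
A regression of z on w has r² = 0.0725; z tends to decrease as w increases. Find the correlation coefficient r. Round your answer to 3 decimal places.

-0.269

|r| = √0.0725 = 0.269
The association is negative, so r = −0.269.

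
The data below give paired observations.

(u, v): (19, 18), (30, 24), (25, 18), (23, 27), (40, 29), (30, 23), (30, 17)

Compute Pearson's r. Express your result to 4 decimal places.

n = 7, Σu = 197, Σv = 156, Σu² = 5815, Σv² = 3612, Σuv = 4493
nΣuv − ΣuΣv = 31451 − 30732 = 719
nΣu² − (Σu)² = 40705 − 38809 = 1896; nΣv² − (Σv)² = 25284 − 24336 = 948
r = 719 / √(1896 × 948) = 719 / 1340.6745 ≈ 0.5363

0.5363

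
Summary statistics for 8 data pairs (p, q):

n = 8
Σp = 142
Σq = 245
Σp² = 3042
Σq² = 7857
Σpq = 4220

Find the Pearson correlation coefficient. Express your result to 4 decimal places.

r = (nΣpq − ΣpΣq) / √[(nΣp² − (Σp)²)(nΣq² − (Σq)²)]
Numerator: 8×4220 − 142×245 = -1030
Denominator: √[(24336 − 20164)(62856 − 60025)] = √[4172 × 2831] = 3436.7037
r = -1030 / 3436.7037 ≈ -0.2997

-0.2997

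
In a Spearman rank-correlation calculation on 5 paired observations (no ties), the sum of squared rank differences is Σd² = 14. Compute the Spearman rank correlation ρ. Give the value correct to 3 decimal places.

0.300

ρ = 1 − 6Σd² / [n(n²−1)] = 1 − 6×14 / (5×24)
  = 1 − 84/120 = 1 − 0.7000 ≈ 0.300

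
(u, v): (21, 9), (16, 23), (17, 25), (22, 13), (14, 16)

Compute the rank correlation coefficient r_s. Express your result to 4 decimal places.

Rank u: 4, 2, 3, 5, 1
Rank v: 1, 4, 5, 2, 3
d = rank(u) − rank(v): 3, -2, -2, 3, -2; Σd² = 30
ρ = 1 − 6Σd² / [n(n²−1)] = 1 − 6×30 / (5×24) = 1 − 180/120 ≈ -0.5000

-0.5000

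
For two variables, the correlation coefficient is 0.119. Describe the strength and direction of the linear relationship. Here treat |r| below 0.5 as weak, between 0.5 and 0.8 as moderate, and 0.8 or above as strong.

r = 0.119 > 0 so the relationship is positive.
|r| = 0.119, which falls in the weak range.

weak positive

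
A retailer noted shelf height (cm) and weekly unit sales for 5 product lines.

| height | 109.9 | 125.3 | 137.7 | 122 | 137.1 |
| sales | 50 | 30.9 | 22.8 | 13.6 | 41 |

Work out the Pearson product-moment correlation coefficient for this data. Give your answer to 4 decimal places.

n = 5, Σx = 632, Σy = 158.3, Σx² = 80419.8, Σy² = 5840.61, Σxy = 19786.63
nΣxy − ΣxΣy = 98933.15 − 100045.6 = -1112.45
nΣx² − (Σx)² = 402099 − 399424 = 2675; nΣy² − (Σy)² = 29203.05 − 25058.89 = 4144.16
r = -1112.45 / √(2675 × 4144.16) = -1112.45 / 3329.5087 ≈ -0.3341

-0.3341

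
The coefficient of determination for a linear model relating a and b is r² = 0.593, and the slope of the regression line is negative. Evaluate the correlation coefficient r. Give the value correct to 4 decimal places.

-0.7701

|r| = √0.593 = 0.7701
The association is negative, so r = −0.7701.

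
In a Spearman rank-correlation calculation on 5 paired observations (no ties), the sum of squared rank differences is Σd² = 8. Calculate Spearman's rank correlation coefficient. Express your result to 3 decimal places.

0.600

ρ = 1 − 6Σd² / [n(n²−1)] = 1 − 6×8 / (5×24)
  = 1 − 48/120 = 1 − 0.4000 ≈ 0.600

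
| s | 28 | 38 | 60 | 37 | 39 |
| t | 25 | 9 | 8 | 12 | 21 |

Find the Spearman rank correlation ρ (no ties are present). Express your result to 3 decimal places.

Rank s: 1, 3, 5, 2, 4
Rank t: 5, 2, 1, 3, 4
d = rank(s) − rank(t): -4, 1, 4, -1, 0; Σd² = 34
ρ = 1 − 6Σd² / [n(n²−1)] = 1 − 6×34 / (5×24) = 1 − 204/120 ≈ -0.700

-0.700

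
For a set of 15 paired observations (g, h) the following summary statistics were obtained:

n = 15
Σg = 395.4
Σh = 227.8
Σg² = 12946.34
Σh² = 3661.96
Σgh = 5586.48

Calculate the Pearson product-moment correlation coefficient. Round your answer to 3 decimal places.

-0.585

r = (nΣgh − ΣgΣh) / √[(nΣg² − (Σg)²)(nΣh² − (Σh)²)]
Numerator: 15×5586.48 − 395.4×227.8 = -6274.92
Denominator: √[(194195.1 − 156341.16)(54929.4 − 51892.84)] = √[37853.94 × 3036.56] = 10721.2760
r = -6274.92 / 10721.2760 ≈ -0.585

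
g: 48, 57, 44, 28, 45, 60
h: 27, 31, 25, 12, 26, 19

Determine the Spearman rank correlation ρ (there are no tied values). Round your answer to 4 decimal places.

0.4286

Rank g: 4, 5, 2, 1, 3, 6
Rank h: 5, 6, 3, 1, 4, 2
d = rank(g) − rank(h): -1, -1, -1, 0, -1, 4; Σd² = 20
ρ = 1 − 6Σd² / [n(n²−1)] = 1 − 6×20 / (6×35) = 1 − 120/210 ≈ 0.4286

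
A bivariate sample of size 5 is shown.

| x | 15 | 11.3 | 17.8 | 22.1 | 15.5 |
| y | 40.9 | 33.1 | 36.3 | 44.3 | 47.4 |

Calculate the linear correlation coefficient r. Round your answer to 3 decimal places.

n = 5, Σx = 81.7, Σy = 202, Σx² = 1398.19, Σy² = 8295.36, Σxy = 3347.4
nΣxy − ΣxΣy = 16737 − 16503.4 = 233.6
nΣx² − (Σx)² = 6990.95 − 6674.89 = 316.06; nΣy² − (Σy)² = 41476.8 − 40804 = 672.8
r = 233.6 / √(316.06 × 672.8) = 233.6 / 461.1347 ≈ 0.507

0.507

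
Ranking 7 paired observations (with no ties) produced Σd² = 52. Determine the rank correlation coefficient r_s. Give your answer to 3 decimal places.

ρ = 1 − 6Σd² / [n(n²−1)] = 1 − 6×52 / (7×48)
  = 1 − 312/336 = 1 − 0.9286 ≈ 0.071

0.071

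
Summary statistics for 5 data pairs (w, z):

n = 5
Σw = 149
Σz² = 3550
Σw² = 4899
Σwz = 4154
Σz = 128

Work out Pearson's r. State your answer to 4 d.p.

0.9592

r = (nΣwz − ΣwΣz) / √[(nΣw² − (Σw)²)(nΣz² − (Σz)²)]
Numerator: 5×4154 − 149×128 = 1698
Denominator: √[(24495 − 22201)(17750 − 16384)] = √[2294 × 1366] = 1770.1989
r = 1698 / 1770.1989 ≈ 0.9592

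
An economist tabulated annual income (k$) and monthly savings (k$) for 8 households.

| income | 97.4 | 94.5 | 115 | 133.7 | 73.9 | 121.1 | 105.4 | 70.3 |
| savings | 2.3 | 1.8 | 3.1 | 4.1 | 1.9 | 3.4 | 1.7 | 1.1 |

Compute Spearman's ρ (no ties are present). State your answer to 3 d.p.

Rank income: 4, 3, 6, 8, 2, 7, 5, 1
Rank savings: 5, 3, 6, 8, 4, 7, 2, 1
d = rank(income) − rank(savings): -1, 0, 0, 0, -2, 0, 3, 0; Σd² = 14
ρ = 1 − 6Σd² / [n(n²−1)] = 1 − 6×14 / (8×63) = 1 − 84/504 ≈ 0.833

0.833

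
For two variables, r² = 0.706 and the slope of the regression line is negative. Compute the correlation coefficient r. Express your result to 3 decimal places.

|r| = √0.706 = 0.840
The association is negative, so r = −0.840.

-0.840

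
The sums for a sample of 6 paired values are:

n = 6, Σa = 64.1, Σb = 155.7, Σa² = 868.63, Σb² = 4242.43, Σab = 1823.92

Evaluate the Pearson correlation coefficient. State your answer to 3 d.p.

r = (nΣab − ΣaΣb) / √[(nΣa² − (Σa)²)(nΣb² − (Σb)²)]
Numerator: 6×1823.92 − 64.1×155.7 = 963.15
Denominator: √[(5211.78 − 4108.81)(25454.58 − 24242.49)] = √[1102.97 × 1212.09] = 1156.2434
r = 963.15 / 1156.2434 ≈ 0.833

0.833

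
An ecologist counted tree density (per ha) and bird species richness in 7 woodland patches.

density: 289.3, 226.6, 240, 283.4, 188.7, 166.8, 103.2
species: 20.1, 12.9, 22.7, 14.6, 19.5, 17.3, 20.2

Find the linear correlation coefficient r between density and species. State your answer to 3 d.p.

-0.195

n = 7, Σx = 1498, Σy = 127.3, Σx² = 347037.78, Σy² = 2386.45, Σxy = 26973.64
nΣxy − ΣxΣy = 188815.48 − 190695.4 = -1879.92
nΣx² − (Σx)² = 2429264.46 − 2244004 = 185260.46; nΣy² − (Σy)² = 16705.15 − 16205.29 = 499.86
r = -1879.92 / √(185260.46 × 499.86) = -1879.92 / 9623.1125 ≈ -0.195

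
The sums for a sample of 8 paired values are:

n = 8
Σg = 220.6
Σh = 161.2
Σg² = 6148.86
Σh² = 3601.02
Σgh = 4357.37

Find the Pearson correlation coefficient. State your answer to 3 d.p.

-0.576

r = (nΣgh − ΣgΣh) / √[(nΣg² − (Σg)²)(nΣh² − (Σh)²)]
Numerator: 8×4357.37 − 220.6×161.2 = -701.76
Denominator: √[(49190.88 − 48664.36)(28808.16 − 25985.44)] = √[526.52 × 2822.72] = 1219.1056
r = -701.76 / 1219.1056 ≈ -0.576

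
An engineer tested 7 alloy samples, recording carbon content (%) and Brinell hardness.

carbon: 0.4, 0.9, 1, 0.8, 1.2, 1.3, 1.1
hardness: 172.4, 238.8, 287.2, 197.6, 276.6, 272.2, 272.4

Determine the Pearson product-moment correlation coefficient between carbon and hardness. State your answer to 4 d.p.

0.8905

n = 7, Σx = 6.7, Σy = 1717.2, Σx² = 6.95, Σy² = 433078.96, Σxy = 1714.58
nΣxy − ΣxΣy = 12002.06 − 11505.24 = 496.82
nΣx² − (Σx)² = 48.65 − 44.89 = 3.76; nΣy² − (Σy)² = 3031552.72 − 2948775.84 = 82776.88
r = 496.82 / √(3.76 × 82776.88) = 496.82 / 557.8898 ≈ 0.8905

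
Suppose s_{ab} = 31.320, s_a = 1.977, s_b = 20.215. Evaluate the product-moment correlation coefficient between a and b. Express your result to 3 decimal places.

0.784

r = Cov(a,b) / (s_a · s_b) = 31.320 / (1.977 × 20.215)
  = 31.320 / 39.9651 ≈ 0.784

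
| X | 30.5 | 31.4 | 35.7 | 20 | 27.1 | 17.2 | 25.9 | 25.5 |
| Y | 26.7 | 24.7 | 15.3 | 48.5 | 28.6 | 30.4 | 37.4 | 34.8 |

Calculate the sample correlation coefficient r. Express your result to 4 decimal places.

-0.7477

n = 8, ΣX = 213.3, ΣY = 246.4, ΣX² = 5942.01, ΣY² = 8261.24, ΣXY = 6260.14
nΣXY − ΣXΣY = 50081.12 − 52557.12 = -2476
nΣX² − (ΣX)² = 47536.08 − 45496.89 = 2039.19; nΣY² − (ΣY)² = 66089.92 − 60712.96 = 5376.96
r = -2476 / √(2039.19 × 5376.96) = -2476 / 3311.2902 ≈ -0.7477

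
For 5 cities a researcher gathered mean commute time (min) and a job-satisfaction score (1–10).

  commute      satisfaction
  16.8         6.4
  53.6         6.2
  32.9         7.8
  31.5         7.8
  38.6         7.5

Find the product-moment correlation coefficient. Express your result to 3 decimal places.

n = 5, Σx = 173.4, Σy = 35.7, Σx² = 6719.82, Σy² = 257.33, Σxy = 1231.66
nΣxy − ΣxΣy = 6158.3 − 6190.38 = -32.08
nΣx² − (Σx)² = 33599.1 − 30067.56 = 3531.54; nΣy² − (Σy)² = 1286.65 − 1274.49 = 12.16
r = -32.08 / √(3531.54 × 12.16) = -32.08 / 207.2282 ≈ -0.155

-0.155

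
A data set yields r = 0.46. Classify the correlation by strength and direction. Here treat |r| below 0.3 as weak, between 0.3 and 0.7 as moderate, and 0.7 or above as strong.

moderate positive

r = 0.46 > 0 so the relationship is positive.
|r| = 0.46, which falls in the moderate range.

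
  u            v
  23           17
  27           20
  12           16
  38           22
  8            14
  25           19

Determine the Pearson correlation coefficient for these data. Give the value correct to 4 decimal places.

0.9682

n = 6, Σu = 133, Σv = 108, Σu² = 3535, Σv² = 1986, Σuv = 2546
nΣuv − ΣuΣv = 15276 − 14364 = 912
nΣu² − (Σu)² = 21210 − 17689 = 3521; nΣv² − (Σv)² = 11916 − 11664 = 252
r = 912 / √(3521 × 252) = 912 / 941.9618 ≈ 0.9682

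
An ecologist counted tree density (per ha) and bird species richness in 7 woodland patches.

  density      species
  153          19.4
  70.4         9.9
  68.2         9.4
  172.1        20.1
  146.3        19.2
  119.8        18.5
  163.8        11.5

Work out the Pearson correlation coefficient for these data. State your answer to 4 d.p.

0.7015

n = 7, Σx = 893.6, Σy = 108, Σx² = 125220.98, Σy² = 1809.88, Σxy = 14674.41
nΣxy − ΣxΣy = 102720.87 − 96508.8 = 6212.07
nΣx² − (Σx)² = 876546.86 − 798520.96 = 78025.9; nΣy² − (Σy)² = 12669.16 − 11664 = 1005.16
r = 6212.07 / √(78025.9 × 1005.16) = 6212.07 / 8855.9874 ≈ 0.7015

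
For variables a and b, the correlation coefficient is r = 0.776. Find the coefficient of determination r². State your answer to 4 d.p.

0.6022

r² = (0.776)² = 0.6022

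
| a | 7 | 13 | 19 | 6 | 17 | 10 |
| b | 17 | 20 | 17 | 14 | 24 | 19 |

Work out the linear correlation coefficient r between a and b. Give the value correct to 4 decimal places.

0.5796

n = 6, Σa = 72, Σb = 111, Σa² = 1004, Σb² = 2111, Σab = 1384
nΣab − ΣaΣb = 8304 − 7992 = 312
nΣa² − (Σa)² = 6024 − 5184 = 840; nΣb² − (Σb)² = 12666 − 12321 = 345
r = 312 / √(840 × 345) = 312 / 538.3308 ≈ 0.5796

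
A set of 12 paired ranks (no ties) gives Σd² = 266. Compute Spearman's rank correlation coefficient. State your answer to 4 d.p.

ρ = 1 − 6Σd² / [n(n²−1)] = 1 − 6×266 / (12×143)
  = 1 − 1596/1716 = 1 − 0.93007 ≈ 0.0699

0.0699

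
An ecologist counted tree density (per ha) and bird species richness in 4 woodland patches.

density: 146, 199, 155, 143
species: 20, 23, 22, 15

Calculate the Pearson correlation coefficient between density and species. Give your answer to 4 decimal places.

0.6915

n = 4, Σx = 643, Σy = 80, Σx² = 105391, Σy² = 1638, Σxy = 13052
nΣxy − ΣxΣy = 52208 − 51440 = 768
nΣx² − (Σx)² = 421564 − 413449 = 8115; nΣy² − (Σy)² = 6552 − 6400 = 152
r = 768 / √(8115 × 152) = 768 / 1110.6214 ≈ 0.6915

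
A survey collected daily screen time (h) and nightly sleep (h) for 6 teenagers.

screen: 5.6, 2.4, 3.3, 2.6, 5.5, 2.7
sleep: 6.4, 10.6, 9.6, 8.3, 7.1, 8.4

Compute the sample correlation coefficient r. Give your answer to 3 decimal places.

n = 6, Σx = 22.1, Σy = 50.4, Σx² = 92.31, Σy² = 435.34, Σxy = 176.27
nΣxy − ΣxΣy = 1057.62 − 1113.84 = -56.22
nΣx² − (Σx)² = 553.86 − 488.41 = 65.45; nΣy² − (Σy)² = 2612.04 − 2540.16 = 71.88
r = -56.22 / √(65.45 × 71.88) = -56.22 / 68.5897 ≈ -0.820

-0.820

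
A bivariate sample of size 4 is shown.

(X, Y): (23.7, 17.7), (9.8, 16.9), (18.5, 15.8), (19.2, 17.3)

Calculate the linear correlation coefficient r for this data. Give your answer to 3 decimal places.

0.316

n = 4, ΣX = 71.2, ΣY = 67.7, ΣX² = 1368.62, ΣY² = 1147.83, ΣXY = 1209.57
nΣXY − ΣXΣY = 4838.28 − 4820.24 = 18.04
nΣX² − (ΣX)² = 5474.48 − 5069.44 = 405.04; nΣY² − (ΣY)² = 4591.32 − 4583.29 = 8.03
r = 18.04 / √(405.04 × 8.03) = 18.04 / 57.0304 ≈ 0.316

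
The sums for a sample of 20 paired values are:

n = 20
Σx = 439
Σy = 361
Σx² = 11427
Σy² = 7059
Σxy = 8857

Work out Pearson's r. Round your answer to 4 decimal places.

r = (nΣxy − ΣxΣy) / √[(nΣx² − (Σx)²)(nΣy² − (Σy)²)]
Numerator: 20×8857 − 439×361 = 18661
Denominator: √[(228540 − 192721)(141180 − 130321)] = √[35819 × 10859] = 19722.0314
r = 18661 / 19722.0314 ≈ 0.9462

0.9462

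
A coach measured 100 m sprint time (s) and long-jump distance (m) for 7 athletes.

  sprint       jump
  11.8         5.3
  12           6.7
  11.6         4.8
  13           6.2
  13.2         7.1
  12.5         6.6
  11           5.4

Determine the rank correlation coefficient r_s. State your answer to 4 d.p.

0.7500

Rank sprint: 3, 4, 2, 6, 7, 5, 1
Rank jump: 2, 6, 1, 4, 7, 5, 3
d = rank(sprint) − rank(jump): 1, -2, 1, 2, 0, 0, -2; Σd² = 14
ρ = 1 − 6Σd² / [n(n²−1)] = 1 − 6×14 / (7×48) = 1 − 84/336 ≈ 0.7500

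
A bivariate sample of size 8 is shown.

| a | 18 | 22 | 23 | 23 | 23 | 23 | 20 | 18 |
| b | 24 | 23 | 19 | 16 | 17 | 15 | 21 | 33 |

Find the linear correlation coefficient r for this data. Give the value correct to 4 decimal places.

n = 8, Σa = 170, Σb = 168, Σa² = 3648, Σb² = 3766, Σab = 3493
nΣab − ΣaΣb = 27944 − 28560 = -616
nΣa² − (Σa)² = 29184 − 28900 = 284; nΣb² − (Σb)² = 30128 − 28224 = 1904
r = -616 / √(284 × 1904) = -616 / 735.3475 ≈ -0.8377

-0.8377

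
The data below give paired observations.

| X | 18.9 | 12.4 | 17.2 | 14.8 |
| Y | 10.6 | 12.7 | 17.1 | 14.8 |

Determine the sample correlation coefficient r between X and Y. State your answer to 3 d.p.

-0.108

n = 4, ΣX = 63.3, ΣY = 55.2, ΣX² = 1025.85, ΣY² = 785.1, ΣXY = 870.98
nΣXY − ΣXΣY = 3483.92 − 3494.16 = -10.24
nΣX² − (ΣX)² = 4103.4 − 4006.89 = 96.51; nΣY² − (ΣY)² = 3140.4 − 3047.04 = 93.36
r = -10.24 / √(96.51 × 93.36) = -10.24 / 94.9219 ≈ -0.108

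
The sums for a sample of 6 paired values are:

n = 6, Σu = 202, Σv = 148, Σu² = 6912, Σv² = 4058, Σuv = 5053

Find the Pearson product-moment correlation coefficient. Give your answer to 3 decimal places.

0.330

r = (nΣuv − ΣuΣv) / √[(nΣu² − (Σu)²)(nΣv² − (Σv)²)]
Numerator: 6×5053 − 202×148 = 422
Denominator: √[(41472 − 40804)(24348 − 21904)] = √[668 × 2444] = 1277.7292
r = 422 / 1277.7292 ≈ 0.330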